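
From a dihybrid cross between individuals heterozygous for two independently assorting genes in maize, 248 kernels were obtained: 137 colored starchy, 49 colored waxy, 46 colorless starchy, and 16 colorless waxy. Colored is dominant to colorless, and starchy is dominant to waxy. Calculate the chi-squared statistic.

0.201

A dihybrid F₂ with independent assortment and complete dominance at both loci gives a 9:3:3:1 phenotypic ratio.
Under the 9:3:3:1 hypothesis (Σ ratio = 16, N = 248):
  colored starchy: 248 × 9/16 = 139.5
  colored waxy: 248 × 3/16 = 46.5
  colorless starchy: 248 × 3/16 = 46.5
  colorless waxy: 248 × 1/16 = 15.5
χ² = Σ (O − E)² / E
  colored starchy: (137 − 139.5)² / 139.5 = 0.0448
  colored waxy: (49 − 46.5)² / 46.5 = 0.1344
  colorless starchy: (46 − 46.5)² / 46.5 = 0.0054
  colorless waxy: (16 − 15.5)² / 15.5 = 0.0161
χ² = 0.0448 + 0.1344 + 0.0054 + 0.0161 = 0.2007 ≈ 0.201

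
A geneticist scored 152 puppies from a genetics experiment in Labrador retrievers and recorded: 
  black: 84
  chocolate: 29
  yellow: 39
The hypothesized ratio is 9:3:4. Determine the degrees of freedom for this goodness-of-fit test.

A goodness-of-fit test with 3 phenotype classes has df = 3 − 1 = 2.

2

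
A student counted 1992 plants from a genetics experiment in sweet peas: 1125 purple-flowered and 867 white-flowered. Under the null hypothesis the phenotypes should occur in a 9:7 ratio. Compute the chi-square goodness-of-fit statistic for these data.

0.041

Expected counts for N = 1992 under a 9:7 ratio (total parts = 16):
  purple-flowered: 1992 × 9/16 = 1120.5
  white-flowered: 1992 × 7/16 = 871.5
χ² = Σ (O − E)² / E
  purple-flowered: (1125 − 1120.5)² / 1120.5 = 0.0181
  white-flowered: (867 − 871.5)² / 871.5 = 0.0232
χ² = 0.0181 + 0.0232 = 0.0413 ≈ 0.041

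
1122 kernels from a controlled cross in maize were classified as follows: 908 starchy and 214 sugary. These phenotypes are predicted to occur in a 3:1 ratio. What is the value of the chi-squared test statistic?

Under the 3:1 hypothesis (Σ ratio = 4, N = 1122):
  starchy: 1122 × 3/4 = 841.5
  sugary: 1122 × 1/4 = 280.5
χ² = Σ (O − E)² / E
  starchy: (908 − 841.5)² / 841.5 = 5.2552
  sugary: (214 − 280.5)² / 280.5 = 15.7656
χ² = 5.2552 + 15.7656 = 21.0208 ≈ 21.021

21.021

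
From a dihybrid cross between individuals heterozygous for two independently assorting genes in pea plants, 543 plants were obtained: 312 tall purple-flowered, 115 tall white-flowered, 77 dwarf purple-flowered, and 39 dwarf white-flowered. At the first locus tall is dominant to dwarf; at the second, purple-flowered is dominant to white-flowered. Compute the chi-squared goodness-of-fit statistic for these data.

8.651

A dihybrid F₂ with independent assortment and complete dominance at both loci gives a 9:3:3:1 phenotypic ratio.
Expected counts for N = 543 under a 9:3:3:1 ratio (total parts = 16):
  tall purple-flowered: 543 × 9/16 = 305.4375
  tall white-flowered: 543 × 3/16 = 101.8125
  dwarf purple-flowered: 543 × 3/16 = 101.8125
  dwarf white-flowered: 543 × 1/16 = 33.9375
χ² = Σ (O − E)² / E
  tall purple-flowered: (312 − 305.4375)² / 305.4375 = 0.1410
  tall white-flowered: (115 − 101.8125)² / 101.8125 = 1.7081
  dwarf purple-flowered: (77 − 101.8125)² / 101.8125 = 6.0470
  dwarf white-flowered: (39 − 33.9375)² / 33.9375 = 0.7552
χ² = 0.1410 + 1.7081 + 6.0470 + 0.7552 = 8.6513 ≈ 8.651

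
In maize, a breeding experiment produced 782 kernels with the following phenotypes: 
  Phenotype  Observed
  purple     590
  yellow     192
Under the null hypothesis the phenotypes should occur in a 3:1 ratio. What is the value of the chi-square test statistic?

0.084

Total ratio parts = 4. Expected numbers out of 782:
  purple: 782 × 3/4 = 586.5
  yellow: 782 × 1/4 = 195.5
χ² = Σ (O − E)² / E
  purple: (590 − 586.5)² / 586.5 = 0.0209
  yellow: (192 − 195.5)² / 195.5 = 0.0627
χ² = 0.0209 + 0.0627 = 0.0836 ≈ 0.084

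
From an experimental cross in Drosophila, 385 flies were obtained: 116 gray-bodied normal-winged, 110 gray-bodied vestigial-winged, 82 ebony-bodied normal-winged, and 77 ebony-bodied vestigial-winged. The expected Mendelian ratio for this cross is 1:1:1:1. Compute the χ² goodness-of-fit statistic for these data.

The 1:1:1:1 ratio has 4 parts, so with N = 385 the expected counts are:
  gray-bodied normal-winged: 385 × 1/4 = 96.25
  gray-bodied vestigial-winged: 385 × 1/4 = 96.25
  ebony-bodied normal-winged: 385 × 1/4 = 96.25
  ebony-bodied vestigial-winged: 385 × 1/4 = 96.25
χ² = Σ (O − E)² / E
  gray-bodied normal-winged: (116 − 96.25)² / 96.25 = 4.0526
  gray-bodied vestigial-winged: (110 − 96.25)² / 96.25 = 1.9643
  ebony-bodied normal-winged: (82 − 96.25)² / 96.25 = 2.1097
  ebony-bodied vestigial-winged: (77 − 96.25)² / 96.25 = 3.8500
χ² = 4.0526 + 1.9643 + 2.1097 + 3.8500 = 11.9766 ≈ 11.977

11.977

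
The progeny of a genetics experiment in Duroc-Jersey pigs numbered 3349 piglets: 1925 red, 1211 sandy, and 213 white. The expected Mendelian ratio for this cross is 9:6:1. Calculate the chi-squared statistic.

2.569

Expected counts for N = 3349 under a 9:6:1 ratio (total parts = 16):
  red: 3349 × 9/16 = 1883.8125
  sandy: 3349 × 6/16 = 1255.875
  white: 3349 × 1/16 = 209.3125
χ² = Σ (O − E)² / E
  red: (1925 − 1883.8125)² / 1883.8125 = 0.9005
  sandy: (1211 − 1255.875)² / 1255.875 = 1.6035
  white: (213 − 209.3125)² / 209.3125 = 0.0650
χ² = 0.9005 + 1.6035 + 0.0650 = 2.569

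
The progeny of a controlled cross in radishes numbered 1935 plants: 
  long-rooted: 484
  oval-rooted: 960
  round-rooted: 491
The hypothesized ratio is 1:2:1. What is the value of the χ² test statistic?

Under the 1:2:1 hypothesis (Σ ratio = 4, N = 1935):
  long-rooted: 1935 × 1/4 = 483.75
  oval-rooted: 1935 × 2/4 = 967.5
  round-rooted: 1935 × 1/4 = 483.75
χ² = Σ (O − E)² / E
  long-rooted: (484 − 483.75)² / 483.75 = 0.0001
  oval-rooted: (960 − 967.5)² / 967.5 = 0.0581
  round-rooted: (491 − 483.75)² / 483.75 = 0.1087
χ² = 0.0001 + 0.0581 + 0.1087 = 0.1669 ≈ 0.167

0.167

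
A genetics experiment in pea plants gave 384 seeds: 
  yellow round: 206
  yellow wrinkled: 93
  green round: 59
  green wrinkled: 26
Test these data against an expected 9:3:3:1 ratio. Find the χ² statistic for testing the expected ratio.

Expected counts for N = 384 under a 9:3:3:1 ratio (total parts = 16):
  yellow round: 384 × 9/16 = 216
  yellow wrinkled: 384 × 3/16 = 72
  green round: 384 × 3/16 = 72
  green wrinkled: 384 × 1/16 = 24
χ² = Σ (O − E)² / E
  yellow round: (206 − 216)² / 216 = 0.4630
  yellow wrinkled: (93 − 72)² / 72 = 6.1250
  green round: (59 − 72)² / 72 = 2.3472
  green wrinkled: (26 − 24)² / 24 = 0.1667
χ² = 0.4630 + 6.1250 + 2.3472 + 0.1667 = 9.1019 ≈ 9.102

9.102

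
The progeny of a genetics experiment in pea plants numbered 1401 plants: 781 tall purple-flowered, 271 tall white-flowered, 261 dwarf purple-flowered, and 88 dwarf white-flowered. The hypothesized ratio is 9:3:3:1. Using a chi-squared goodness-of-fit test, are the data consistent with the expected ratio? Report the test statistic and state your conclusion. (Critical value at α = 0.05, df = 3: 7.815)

The 9:3:3:1 ratio has 16 parts, so with N = 1401 the expected counts are:
  tall purple-flowered: 1401 × 9/16 = 788.0625
  tall white-flowered: 1401 × 3/16 = 262.6875
  dwarf purple-flowered: 1401 × 3/16 = 262.6875
  dwarf white-flowered: 1401 × 1/16 = 87.5625
χ² = Σ (O − E)² / E
  tall purple-flowered: (781 − 788.0625)² / 788.0625 = 0.0633
  tall white-flowered: (271 − 262.6875)² / 262.6875 = 0.2630
  dwarf purple-flowered: (261 − 262.6875)² / 262.6875 = 0.0108
  dwarf white-flowered: (88 − 87.5625)² / 87.5625 = 0.0022
χ² = 0.0633 + 0.2630 + 0.0108 + 0.0022 = 0.3393 ≈ 0.339
Degrees of freedom = 4 − 1 = 3; critical value at α = 0.05 is 7.815.
Since 0.339 < 7.815, we fail to reject the null hypothesis — the data are consistent with the 9:3:3:1 ratio.

0.339; consistent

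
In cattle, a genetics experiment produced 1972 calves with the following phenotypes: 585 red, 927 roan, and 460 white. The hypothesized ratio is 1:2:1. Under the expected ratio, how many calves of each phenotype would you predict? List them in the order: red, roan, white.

Total ratio parts = 4. Expected numbers out of 1972:
  red: 1972 × 1/4 = 493
  roan: 1972 × 2/4 = 986
  white: 1972 × 1/4 = 493

493, 986, 493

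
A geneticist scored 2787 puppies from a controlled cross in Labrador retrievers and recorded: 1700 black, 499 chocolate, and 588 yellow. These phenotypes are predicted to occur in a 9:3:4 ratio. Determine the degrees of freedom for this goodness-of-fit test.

A goodness-of-fit test with 3 phenotype classes has df = 3 − 1 = 2.

2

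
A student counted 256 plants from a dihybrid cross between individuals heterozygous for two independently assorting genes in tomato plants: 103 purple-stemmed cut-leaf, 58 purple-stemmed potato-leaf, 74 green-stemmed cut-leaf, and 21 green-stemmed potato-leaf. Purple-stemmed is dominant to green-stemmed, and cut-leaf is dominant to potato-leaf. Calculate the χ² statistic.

29.403

A dihybrid F₂ with independent assortment and complete dominance at both loci gives a 9:3:3:1 phenotypic ratio.
Total ratio parts = 16. Expected numbers out of 256:
  purple-stemmed cut-leaf: 256 × 9/16 = 144
  purple-stemmed potato-leaf: 256 × 3/16 = 48
  green-stemmed cut-leaf: 256 × 3/16 = 48
  green-stemmed potato-leaf: 256 × 1/16 = 16
χ² = Σ (O − E)² / E
  purple-stemmed cut-leaf: (103 − 144)² / 144 = 11.6736
  purple-stemmed potato-leaf: (58 − 48)² / 48 = 2.0833
  green-stemmed cut-leaf: (74 − 48)² / 48 = 14.0833
  green-stemmed potato-leaf: (21 − 16)² / 16 = 1.5625
χ² = 11.6736 + 2.0833 + 14.0833 + 1.5625 = 29.4027 ≈ 29.403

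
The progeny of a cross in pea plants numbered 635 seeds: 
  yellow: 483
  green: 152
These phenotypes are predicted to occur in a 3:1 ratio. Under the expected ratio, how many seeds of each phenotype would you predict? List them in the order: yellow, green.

476.25, 158.75

Expected counts for N = 635 under a 3:1 ratio (total parts = 4):
  yellow: 635 × 3/4 = 476.25
  green: 635 × 1/4 = 158.75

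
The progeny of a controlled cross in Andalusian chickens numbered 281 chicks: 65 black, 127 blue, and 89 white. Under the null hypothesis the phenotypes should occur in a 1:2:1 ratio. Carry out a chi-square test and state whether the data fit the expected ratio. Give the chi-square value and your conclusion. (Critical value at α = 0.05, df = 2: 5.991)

Expected counts for N = 281 under a 1:2:1 ratio (total parts = 4):
  black: 281 × 1/4 = 70.25
  blue: 281 × 2/4 = 140.5
  white: 281 × 1/4 = 70.25
χ² = Σ (O − E)² / E
  black: (65 − 70.25)² / 70.25 = 0.3923
  blue: (127 − 140.5)² / 140.5 = 1.2972
  white: (89 − 70.25)² / 70.25 = 5.0044
χ² = 0.3923 + 1.2972 + 5.0044 = 6.6939 ≈ 6.694
Degrees of freedom = 3 − 1 = 2; critical value at α = 0.05 is 5.991.
Since 6.694 > 5.991, we reject the null hypothesis — the data do not fit the 1:2:1 ratio.

6.694; not consistent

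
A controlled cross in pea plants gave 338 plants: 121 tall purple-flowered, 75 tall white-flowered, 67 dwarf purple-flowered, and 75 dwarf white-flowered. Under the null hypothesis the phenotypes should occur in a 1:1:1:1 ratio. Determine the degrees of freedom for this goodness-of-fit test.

3

A goodness-of-fit test with 4 phenotype classes has df = 4 − 1 = 3.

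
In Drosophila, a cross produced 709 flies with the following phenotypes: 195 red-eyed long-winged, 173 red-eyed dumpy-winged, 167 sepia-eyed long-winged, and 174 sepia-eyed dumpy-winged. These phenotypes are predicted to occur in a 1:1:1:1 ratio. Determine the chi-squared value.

Under the 1:1:1:1 hypothesis (Σ ratio = 4, N = 709):
  red-eyed long-winged: 709 × 1/4 = 177.25
  red-eyed dumpy-winged: 709 × 1/4 = 177.25
  sepia-eyed long-winged: 709 × 1/4 = 177.25
  sepia-eyed dumpy-winged: 709 × 1/4 = 177.25
χ² = Σ (O − E)² / E
  red-eyed long-winged: (195 − 177.25)² / 177.25 = 1.7775
  red-eyed dumpy-winged: (173 − 177.25)² / 177.25 = 0.1019
  sepia-eyed long-winged: (167 − 177.25)² / 177.25 = 0.5927
  sepia-eyed dumpy-winged: (174 − 177.25)² / 177.25 = 0.0596
χ² = 1.7775 + 0.1019 + 0.5927 + 0.0596 = 2.5317 ≈ 2.532

2.532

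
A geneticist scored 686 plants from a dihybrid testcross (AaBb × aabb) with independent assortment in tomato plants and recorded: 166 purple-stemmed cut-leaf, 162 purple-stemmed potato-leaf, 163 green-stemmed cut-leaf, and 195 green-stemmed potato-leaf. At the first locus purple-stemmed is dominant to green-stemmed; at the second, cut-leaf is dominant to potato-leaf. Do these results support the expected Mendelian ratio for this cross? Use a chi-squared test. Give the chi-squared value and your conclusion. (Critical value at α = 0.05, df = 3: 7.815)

A dihybrid testcross with independent assortment gives a 1:1:1:1 ratio.
The 1:1:1:1 ratio has 4 parts, so with N = 686 the expected counts are:
  purple-stemmed cut-leaf: 686 × 1/4 = 171.5
  purple-stemmed potato-leaf: 686 × 1/4 = 171.5
  green-stemmed cut-leaf: 686 × 1/4 = 171.5
  green-stemmed potato-leaf: 686 × 1/4 = 171.5
χ² = Σ (O − E)² / E
  purple-stemmed cut-leaf: (166 − 171.5)² / 171.5 = 0.1764
  purple-stemmed potato-leaf: (162 − 171.5)² / 171.5 = 0.5262
  green-stemmed cut-leaf: (163 − 171.5)² / 171.5 = 0.4213
  green-stemmed potato-leaf: (195 − 171.5)² / 171.5 = 3.2201
χ² = 0.1764 + 0.5262 + 0.4213 + 3.2201 = 4.344
Degrees of freedom = 4 − 1 = 3; critical value at α = 0.05 is 7.815.
Since 4.344 < 7.815, we fail to reject the null hypothesis — the data are consistent with the 1:1:1:1 ratio.

4.344; consistent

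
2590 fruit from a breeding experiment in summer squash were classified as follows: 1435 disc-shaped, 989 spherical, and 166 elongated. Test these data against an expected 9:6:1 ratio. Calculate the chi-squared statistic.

Expected counts for N = 2590 under a 9:6:1 ratio (total parts = 16):
  disc-shaped: 2590 × 9/16 = 1456.875
  spherical: 2590 × 6/16 = 971.25
  elongated: 2590 × 1/16 = 161.875
χ² = Σ (O − E)² / E
  disc-shaped: (1435 − 1456.875)² / 1456.875 = 0.3285
  spherical: (989 − 971.25)² / 971.25 = 0.3244
  elongated: (166 − 161.875)² / 161.875 = 0.1051
χ² = 0.3285 + 0.3244 + 0.1051 = 0.758

0.758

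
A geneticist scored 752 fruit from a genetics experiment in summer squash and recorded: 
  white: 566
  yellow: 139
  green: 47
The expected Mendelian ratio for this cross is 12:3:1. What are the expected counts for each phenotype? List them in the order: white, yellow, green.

564, 141, 47

Under the 12:3:1 hypothesis (Σ ratio = 16, N = 752):
  white: 752 × 12/16 = 564
  yellow: 752 × 3/16 = 141
  green: 752 × 1/16 = 47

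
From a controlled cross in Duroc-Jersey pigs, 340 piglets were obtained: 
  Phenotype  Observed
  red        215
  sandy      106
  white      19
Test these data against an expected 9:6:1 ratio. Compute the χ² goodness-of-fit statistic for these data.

Total ratio parts = 16. Expected numbers out of 340:
  red: 340 × 9/16 = 191.25
  sandy: 340 × 6/16 = 127.5
  white: 340 × 1/16 = 21.25
χ² = Σ (O − E)² / E
  red: (215 − 191.25)² / 191.25 = 2.9493
  sandy: (106 − 127.5)² / 127.5 = 3.6255
  white: (19 − 21.25)² / 21.25 = 0.2382
χ² = 2.9493 + 3.6255 + 0.2382 = 6.813

6.813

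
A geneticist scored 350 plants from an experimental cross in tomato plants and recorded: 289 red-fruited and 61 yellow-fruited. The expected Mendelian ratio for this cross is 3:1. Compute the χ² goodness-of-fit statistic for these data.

10.701

Under the 3:1 hypothesis (Σ ratio = 4, N = 350):
  red-fruited: 350 × 3/4 = 262.5
  yellow-fruited: 350 × 1/4 = 87.5
χ² = Σ (O − E)² / E
  red-fruited: (289 − 262.5)² / 262.5 = 2.6752
  yellow-fruited: (61 − 87.5)² / 87.5 = 8.0257
χ² = 2.6752 + 8.0257 = 10.7009 ≈ 10.701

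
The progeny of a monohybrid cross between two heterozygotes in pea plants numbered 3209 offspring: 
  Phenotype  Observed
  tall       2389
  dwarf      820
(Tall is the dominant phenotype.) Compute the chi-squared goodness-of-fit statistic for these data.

0.524

For a monohybrid cross between heterozygotes with complete dominance, the expected phenotypic ratio is 3:1.
Total ratio parts = 4. Expected numbers out of 3209:
  tall: 3209 × 3/4 = 2406.75
  dwarf: 3209 × 1/4 = 802.25
χ² = Σ (O − E)² / E
  tall: (2389 − 2406.75)² / 2406.75 = 0.1309
  dwarf: (820 − 802.25)² / 802.25 = 0.3927
χ² = 0.1309 + 0.3927 = 0.5236 ≈ 0.524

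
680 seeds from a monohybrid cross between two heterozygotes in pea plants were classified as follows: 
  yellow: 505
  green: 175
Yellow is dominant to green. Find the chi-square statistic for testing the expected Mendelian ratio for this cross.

For a monohybrid cross between heterozygotes with complete dominance, the expected phenotypic ratio is 3:1.
Under the 3:1 hypothesis (Σ ratio = 4, N = 680):
  yellow: 680 × 3/4 = 510
  green: 680 × 1/4 = 170
χ² = Σ (O − E)² / E
  yellow: (505 − 510)² / 510 = 0.0490
  green: (175 − 170)² / 170 = 0.1471
χ² = 0.0490 + 0.1471 = 0.1961 ≈ 0.196

0.196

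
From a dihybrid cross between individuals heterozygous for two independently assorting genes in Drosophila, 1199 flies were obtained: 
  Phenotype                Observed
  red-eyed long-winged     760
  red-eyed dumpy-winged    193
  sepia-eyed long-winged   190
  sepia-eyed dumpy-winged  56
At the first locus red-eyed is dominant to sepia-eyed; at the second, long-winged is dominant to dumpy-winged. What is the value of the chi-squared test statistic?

A dihybrid F₂ with independent assortment and complete dominance at both loci gives a 9:3:3:1 phenotypic ratio.
Expected counts for N = 1199 under a 9:3:3:1 ratio (total parts = 16):
  red-eyed long-winged: 1199 × 9/16 = 674.4375
  red-eyed dumpy-winged: 1199 × 3/16 = 224.8125
  sepia-eyed long-winged: 1199 × 3/16 = 224.8125
  sepia-eyed dumpy-winged: 1199 × 1/16 = 74.9375
χ² = Σ (O − E)² / E
  red-eyed long-winged: (760 − 674.4375)² / 674.4375 = 10.8549
  red-eyed dumpy-winged: (193 − 224.8125)² / 224.8125 = 4.5017
  sepia-eyed long-winged: (190 − 224.8125)² / 224.8125 = 5.3908
  sepia-eyed dumpy-winged: (56 − 74.9375)² / 74.9375 = 4.7857
χ² = 10.8549 + 4.5017 + 5.3908 + 4.7857 = 25.5331 ≈ 25.533

25.533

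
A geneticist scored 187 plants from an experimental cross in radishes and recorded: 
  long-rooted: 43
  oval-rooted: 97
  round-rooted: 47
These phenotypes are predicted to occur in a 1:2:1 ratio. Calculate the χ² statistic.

0.433

Expected counts for N = 187 under a 1:2:1 ratio (total parts = 4):
  long-rooted: 187 × 1/4 = 46.75
  oval-rooted: 187 × 2/4 = 93.5
  round-rooted: 187 × 1/4 = 46.75
χ² = Σ (O − E)² / E
  long-rooted: (43 − 46.75)² / 46.75 = 0.3008
  oval-rooted: (97 − 93.5)² / 93.5 = 0.1310
  round-rooted: (47 − 46.75)² / 46.75 = 0.0013
χ² = 0.3008 + 0.1310 + 0.0013 = 0.4331 ≈ 0.433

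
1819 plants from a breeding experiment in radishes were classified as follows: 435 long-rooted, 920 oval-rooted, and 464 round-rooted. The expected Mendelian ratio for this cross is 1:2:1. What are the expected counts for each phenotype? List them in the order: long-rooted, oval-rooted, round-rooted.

454.75, 909.5, 454.75

The 1:2:1 ratio has 4 parts, so with N = 1819 the expected counts are:
  long-rooted: 1819 × 1/4 = 454.75
  oval-rooted: 1819 × 2/4 = 909.5
  round-rooted: 1819 × 1/4 = 454.75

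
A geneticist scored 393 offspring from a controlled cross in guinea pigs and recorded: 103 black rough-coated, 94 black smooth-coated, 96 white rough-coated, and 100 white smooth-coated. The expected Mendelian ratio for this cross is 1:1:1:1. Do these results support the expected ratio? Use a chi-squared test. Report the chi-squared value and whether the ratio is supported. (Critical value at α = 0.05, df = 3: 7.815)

0.496; consistent

The 1:1:1:1 ratio has 4 parts, so with N = 393 the expected counts are:
  black rough-coated: 393 × 1/4 = 98.25
  black smooth-coated: 393 × 1/4 = 98.25
  white rough-coated: 393 × 1/4 = 98.25
  white smooth-coated: 393 × 1/4 = 98.25
χ² = Σ (O − E)² / E
  black rough-coated: (103 − 98.25)² / 98.25 = 0.2296
  black smooth-coated: (94 − 98.25)² / 98.25 = 0.1838
  white rough-coated: (96 − 98.25)² / 98.25 = 0.0515
  white smooth-coated: (100 − 98.25)² / 98.25 = 0.0312
χ² = 0.2296 + 0.1838 + 0.0515 + 0.0312 = 0.4961 ≈ 0.496
Degrees of freedom = 4 − 1 = 3; critical value at α = 0.05 is 7.815.
Since 0.496 < 7.815, we fail to reject the null hypothesis — the data are consistent with the 1:1:1:1 ratio.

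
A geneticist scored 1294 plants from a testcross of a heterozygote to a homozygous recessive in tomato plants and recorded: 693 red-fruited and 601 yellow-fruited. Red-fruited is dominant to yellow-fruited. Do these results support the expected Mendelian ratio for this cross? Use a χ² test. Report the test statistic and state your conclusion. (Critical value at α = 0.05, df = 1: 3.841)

A testcross of a heterozygote (Aa × aa) gives a 1:1 phenotypic ratio.
Under the 1:1 hypothesis (Σ ratio = 2, N = 1294):
  red-fruited: 1294 × 1/2 = 647
  yellow-fruited: 1294 × 1/2 = 647
χ² = Σ (O − E)² / E
  red-fruited: (693 − 647)² / 647 = 3.2705
  yellow-fruited: (601 − 647)² / 647 = 3.2705
χ² = 3.2705 + 3.2705 = 6.541
Degrees of freedom = 2 − 1 = 1; critical value at α = 0.05 is 3.841.
Since 6.541 > 3.841, we reject the null hypothesis — the data do not fit the 1:1 ratio.

6.541; not consistent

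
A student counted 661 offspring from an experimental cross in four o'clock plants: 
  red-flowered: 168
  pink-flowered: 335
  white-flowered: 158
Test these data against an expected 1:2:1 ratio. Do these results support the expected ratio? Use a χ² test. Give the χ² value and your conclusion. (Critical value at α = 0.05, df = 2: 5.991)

The 1:2:1 ratio has 4 parts, so with N = 661 the expected counts are:
  red-flowered: 661 × 1/4 = 165.25
  pink-flowered: 661 × 2/4 = 330.5
  white-flowered: 661 × 1/4 = 165.25
χ² = Σ (O − E)² / E
  red-flowered: (168 − 165.25)² / 165.25 = 0.0458
  pink-flowered: (335 − 330.5)² / 330.5 = 0.0613
  white-flowered: (158 − 165.25)² / 165.25 = 0.3181
χ² = 0.0458 + 0.0613 + 0.3181 = 0.4252 ≈ 0.425
Degrees of freedom = 3 − 1 = 2; critical value at α = 0.05 is 5.991.
Since 0.425 < 5.991, we fail to reject the null hypothesis — the data are consistent with the 1:2:1 ratio.

0.425; consistent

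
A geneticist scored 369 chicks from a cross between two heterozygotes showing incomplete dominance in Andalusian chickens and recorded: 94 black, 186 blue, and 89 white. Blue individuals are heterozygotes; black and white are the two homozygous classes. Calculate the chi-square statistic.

With incomplete dominance, a heterozygote × heterozygote cross gives a 1:2:1 phenotypic ratio.
Total ratio parts = 4. Expected numbers out of 369:
  black: 369 × 1/4 = 92.25
  blue: 369 × 2/4 = 184.5
  white: 369 × 1/4 = 92.25
χ² = Σ (O − E)² / E
  black: (94 − 92.25)² / 92.25 = 0.0332
  blue: (186 − 184.5)² / 184.5 = 0.0122
  white: (89 − 92.25)² / 92.25 = 0.1145
χ² = 0.0332 + 0.0122 + 0.1145 = 0.1599 ≈ 0.160

0.160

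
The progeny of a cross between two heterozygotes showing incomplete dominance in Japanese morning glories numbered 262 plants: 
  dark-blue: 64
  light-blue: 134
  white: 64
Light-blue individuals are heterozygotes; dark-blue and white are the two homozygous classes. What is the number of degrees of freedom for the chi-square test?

With incomplete dominance, a heterozygote × heterozygote cross gives a 1:2:1 phenotypic ratio.
A goodness-of-fit test with 3 phenotype classes has df = 3 − 1 = 2.

2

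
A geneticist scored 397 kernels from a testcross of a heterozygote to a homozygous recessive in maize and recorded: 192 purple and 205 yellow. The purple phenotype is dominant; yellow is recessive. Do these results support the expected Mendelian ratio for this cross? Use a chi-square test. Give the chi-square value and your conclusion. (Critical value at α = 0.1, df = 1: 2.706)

0.426; consistent

A testcross of a heterozygote (Aa × aa) gives a 1:1 phenotypic ratio.
Under the 1:1 hypothesis (Σ ratio = 2, N = 397):
  purple: 397 × 1/2 = 198.5
  yellow: 397 × 1/2 = 198.5
χ² = Σ (O − E)² / E
  purple: (192 − 198.5)² / 198.5 = 0.2128
  yellow: (205 − 198.5)² / 198.5 = 0.2128
χ² = 0.2128 + 0.2128 = 0.4256 ≈ 0.426
Degrees of freedom = 2 − 1 = 1; critical value at α = 0.1 is 2.706.
Since 0.426 < 2.706, we fail to reject the null hypothesis — the data are consistent with the 1:1 ratio.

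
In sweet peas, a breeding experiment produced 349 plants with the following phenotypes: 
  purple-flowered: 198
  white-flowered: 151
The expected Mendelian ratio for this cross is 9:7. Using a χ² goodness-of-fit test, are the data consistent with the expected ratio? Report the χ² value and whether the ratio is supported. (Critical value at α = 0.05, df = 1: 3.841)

0.033; consistent

Total ratio parts = 16. Expected numbers out of 349:
  purple-flowered: 349 × 9/16 = 196.3125
  white-flowered: 349 × 7/16 = 152.6875
χ² = Σ (O − E)² / E
  purple-flowered: (198 − 196.3125)² / 196.3125 = 0.0145
  white-flowered: (151 − 152.6875)² / 152.6875 = 0.0187
χ² = 0.0145 + 0.0187 = 0.0332 ≈ 0.033
Degrees of freedom = 2 − 1 = 1; critical value at α = 0.05 is 3.841.
Since 0.033 < 3.841, we fail to reject the null hypothesis — the data are consistent with the 9:7 ratio.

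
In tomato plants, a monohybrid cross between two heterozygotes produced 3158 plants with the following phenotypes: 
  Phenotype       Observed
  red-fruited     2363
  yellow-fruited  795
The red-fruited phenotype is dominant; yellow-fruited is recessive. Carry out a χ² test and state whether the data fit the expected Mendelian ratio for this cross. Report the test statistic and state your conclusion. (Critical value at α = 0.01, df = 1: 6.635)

For a monohybrid cross between heterozygotes with complete dominance, the expected phenotypic ratio is 3:1.
Total ratio parts = 4. Expected numbers out of 3158:
  red-fruited: 3158 × 3/4 = 2368.5
  yellow-fruited: 3158 × 1/4 = 789.5
χ² = Σ (O − E)² / E
  red-fruited: (2363 − 2368.5)² / 2368.5 = 0.0128
  yellow-fruited: (795 − 789.5)² / 789.5 = 0.0383
χ² = 0.0128 + 0.0383 = 0.0511 ≈ 0.051
Degrees of freedom = 2 − 1 = 1; critical value at α = 0.01 is 6.635.
Since 0.051 < 6.635, we fail to reject the null hypothesis — the data are consistent with the 3:1 ratio.

0.051; consistent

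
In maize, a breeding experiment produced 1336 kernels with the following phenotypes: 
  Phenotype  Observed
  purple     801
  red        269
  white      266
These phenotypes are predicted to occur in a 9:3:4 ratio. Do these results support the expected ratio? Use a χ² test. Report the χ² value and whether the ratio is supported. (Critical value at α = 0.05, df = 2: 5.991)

18.471; not consistent

Expected counts for N = 1336 under a 9:3:4 ratio (total parts = 16):
  purple: 1336 × 9/16 = 751.5
  red: 1336 × 3/16 = 250.5
  white: 1336 × 4/16 = 334
χ² = Σ (O − E)² / E
  purple: (801 − 751.5)² / 751.5 = 3.2605
  red: (269 − 250.5)² / 250.5 = 1.3663
  white: (266 − 334)² / 334 = 13.8443
χ² = 3.2605 + 1.3663 + 13.8443 = 18.4711 ≈ 18.471
Degrees of freedom = 3 − 1 = 2; critical value at α = 0.05 is 5.991.
Since 18.471 > 5.991, we reject the null hypothesis — the data do not fit the 9:3:4 ratio.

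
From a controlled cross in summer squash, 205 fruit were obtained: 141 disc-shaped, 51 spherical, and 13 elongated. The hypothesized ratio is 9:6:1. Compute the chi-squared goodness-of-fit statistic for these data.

Expected counts for N = 205 under a 9:6:1 ratio (total parts = 16):
  disc-shaped: 205 × 9/16 = 115.3125
  spherical: 205 × 6/16 = 76.875
  elongated: 205 × 1/16 = 12.8125
χ² = Σ (O − E)² / E
  disc-shaped: (141 − 115.3125)² / 115.3125 = 5.7223
  spherical: (51 − 76.875)² / 76.875 = 8.7091
  elongated: (13 − 12.8125)² / 12.8125 = 0.0027
χ² = 5.7223 + 8.7091 + 0.0027 = 14.4341 ≈ 14.434

14.434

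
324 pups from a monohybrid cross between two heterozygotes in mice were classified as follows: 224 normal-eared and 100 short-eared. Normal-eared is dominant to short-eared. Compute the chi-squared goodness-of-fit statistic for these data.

For a monohybrid cross between heterozygotes with complete dominance, the expected phenotypic ratio is 3:1.
The 3:1 ratio has 4 parts, so with N = 324 the expected counts are:
  normal-eared: 324 × 3/4 = 243
  short-eared: 324 × 1/4 = 81
χ² = Σ (O − E)² / E
  normal-eared: (224 − 243)² / 243 = 1.4856
  short-eared: (100 − 81)² / 81 = 4.4568
χ² = 1.4856 + 4.4568 = 5.9424 ≈ 5.942

5.942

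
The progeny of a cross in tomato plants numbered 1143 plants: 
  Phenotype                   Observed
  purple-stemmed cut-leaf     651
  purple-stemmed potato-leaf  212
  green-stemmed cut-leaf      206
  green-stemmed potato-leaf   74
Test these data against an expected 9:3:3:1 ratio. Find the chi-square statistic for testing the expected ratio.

Total ratio parts = 16. Expected numbers out of 1143:
  purple-stemmed cut-leaf: 1143 × 9/16 = 642.9375
  purple-stemmed potato-leaf: 1143 × 3/16 = 214.3125
  green-stemmed cut-leaf: 1143 × 3/16 = 214.3125
  green-stemmed potato-leaf: 1143 × 1/16 = 71.4375
χ² = Σ (O − E)² / E
  purple-stemmed cut-leaf: (651 − 642.9375)² / 642.9375 = 0.1011
  purple-stemmed potato-leaf: (212 − 214.3125)² / 214.3125 = 0.0250
  green-stemmed cut-leaf: (206 − 214.3125)² / 214.3125 = 0.3224
  green-stemmed potato-leaf: (74 − 71.4375)² / 71.4375 = 0.0919
χ² = 0.1011 + 0.0250 + 0.3224 + 0.0919 = 0.5404 ≈ 0.540

0.540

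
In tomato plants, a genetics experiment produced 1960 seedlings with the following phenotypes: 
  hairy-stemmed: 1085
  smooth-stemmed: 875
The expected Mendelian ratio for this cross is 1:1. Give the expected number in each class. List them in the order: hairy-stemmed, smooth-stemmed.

Expected counts for N = 1960 under a 1:1 ratio (total parts = 2):
  hairy-stemmed: 1960 × 1/2 = 980
  smooth-stemmed: 1960 × 1/2 = 980

980, 980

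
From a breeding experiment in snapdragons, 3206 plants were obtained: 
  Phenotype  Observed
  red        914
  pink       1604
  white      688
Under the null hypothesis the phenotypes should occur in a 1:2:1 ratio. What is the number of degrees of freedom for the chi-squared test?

2

A goodness-of-fit test with 3 phenotype classes has df = 3 − 1 = 2.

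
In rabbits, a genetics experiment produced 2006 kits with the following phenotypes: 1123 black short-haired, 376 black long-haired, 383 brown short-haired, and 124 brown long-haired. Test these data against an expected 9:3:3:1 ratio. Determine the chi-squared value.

0.166

Under the 9:3:3:1 hypothesis (Σ ratio = 16, N = 2006):
  black short-haired: 2006 × 9/16 = 1128.375
  black long-haired: 2006 × 3/16 = 376.125
  brown short-haired: 2006 × 3/16 = 376.125
  brown long-haired: 2006 × 1/16 = 125.375
χ² = Σ (O − E)² / E
  black short-haired: (1123 − 1128.375)² / 1128.375 = 0.0256
  black long-haired: (376 − 376.125)² / 376.125 = 0.0000
  brown short-haired: (383 − 376.125)² / 376.125 = 0.1257
  brown long-haired: (124 − 125.375)² / 125.375 = 0.0151
χ² = 0.0256 + 0.0000 + 0.1257 + 0.0151 = 0.1664 ≈ 0.166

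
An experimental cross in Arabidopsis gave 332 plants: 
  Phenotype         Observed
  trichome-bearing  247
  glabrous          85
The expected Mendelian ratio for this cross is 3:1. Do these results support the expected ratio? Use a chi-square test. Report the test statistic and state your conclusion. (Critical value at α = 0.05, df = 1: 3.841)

0.064; consistent

Expected counts for N = 332 under a 3:1 ratio (total parts = 4):
  trichome-bearing: 332 × 3/4 = 249
  glabrous: 332 × 1/4 = 83
χ² = Σ (O − E)² / E
  trichome-bearing: (247 − 249)² / 249 = 0.0161
  glabrous: (85 − 83)² / 83 = 0.0482
χ² = 0.0161 + 0.0482 = 0.0643 ≈ 0.064
Degrees of freedom = 2 − 1 = 1; critical value at α = 0.05 is 3.841.
Since 0.064 < 3.841, we fail to reject the null hypothesis — the data are consistent with the 3:1 ratio.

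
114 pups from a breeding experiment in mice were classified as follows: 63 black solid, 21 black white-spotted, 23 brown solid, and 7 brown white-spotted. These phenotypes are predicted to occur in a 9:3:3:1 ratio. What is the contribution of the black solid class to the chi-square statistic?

0.020

Total ratio parts = 16. Expected numbers out of 114:
  black solid: 114 × 9/16 = 64.125
  black white-spotted: 114 × 3/16 = 21.375
  brown solid: 114 × 3/16 = 21.375
  brown white-spotted: 114 × 1/16 = 7.125
Contribution of black solid: (63 − 64.125)² / 64.125 = 0.0197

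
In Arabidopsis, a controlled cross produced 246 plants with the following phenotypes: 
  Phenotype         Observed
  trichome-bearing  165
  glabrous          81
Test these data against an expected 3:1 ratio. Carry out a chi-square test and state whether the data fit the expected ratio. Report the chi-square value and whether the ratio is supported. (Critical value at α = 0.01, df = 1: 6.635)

Under the 3:1 hypothesis (Σ ratio = 4, N = 246):
  trichome-bearing: 246 × 3/4 = 184.5
  glabrous: 246 × 1/4 = 61.5
χ² = Σ (O − E)² / E
  trichome-bearing: (165 − 184.5)² / 184.5 = 2.0610
  glabrous: (81 − 61.5)² / 61.5 = 6.1829
χ² = 2.0610 + 6.1829 = 8.2439 ≈ 8.244
Degrees of freedom = 2 − 1 = 1; critical value at α = 0.01 is 6.635.
Since 8.244 > 6.635, we reject the null hypothesis — the data do not fit the 3:1 ratio.

8.244; not consistent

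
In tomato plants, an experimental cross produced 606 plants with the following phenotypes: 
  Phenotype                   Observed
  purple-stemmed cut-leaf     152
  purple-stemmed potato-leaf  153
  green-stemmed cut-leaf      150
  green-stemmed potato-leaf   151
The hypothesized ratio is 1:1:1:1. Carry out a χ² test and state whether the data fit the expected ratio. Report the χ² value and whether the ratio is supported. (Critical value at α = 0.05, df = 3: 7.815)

0.033; consistent

Under the 1:1:1:1 hypothesis (Σ ratio = 4, N = 606):
  purple-stemmed cut-leaf: 606 × 1/4 = 151.5
  purple-stemmed potato-leaf: 606 × 1/4 = 151.5
  green-stemmed cut-leaf: 606 × 1/4 = 151.5
  green-stemmed potato-leaf: 606 × 1/4 = 151.5
χ² = Σ (O − E)² / E
  purple-stemmed cut-leaf: (152 − 151.5)² / 151.5 = 0.0017
  purple-stemmed potato-leaf: (153 − 151.5)² / 151.5 = 0.0149
  green-stemmed cut-leaf: (150 − 151.5)² / 151.5 = 0.0149
  green-stemmed potato-leaf: (151 − 151.5)² / 151.5 = 0.0017
χ² = 0.0017 + 0.0149 + 0.0149 + 0.0017 = 0.0332 ≈ 0.033
Degrees of freedom = 4 − 1 = 3; critical value at α = 0.05 is 7.815.
Since 0.033 < 7.815, we fail to reject the null hypothesis — the data are consistent with the 1:1:1:1 ratio.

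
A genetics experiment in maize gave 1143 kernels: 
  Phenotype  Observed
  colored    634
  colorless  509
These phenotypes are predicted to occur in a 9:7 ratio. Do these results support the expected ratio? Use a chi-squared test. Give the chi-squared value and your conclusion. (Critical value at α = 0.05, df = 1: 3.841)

0.284; consistent

Under the 9:7 hypothesis (Σ ratio = 16, N = 1143):
  colored: 1143 × 9/16 = 642.9375
  colorless: 1143 × 7/16 = 500.0625
χ² = Σ (O − E)² / E
  colored: (634 − 642.9375)² / 642.9375 = 0.1242
  colorless: (509 − 500.0625)² / 500.0625 = 0.1597
χ² = 0.1242 + 0.1597 = 0.2839 ≈ 0.284
Degrees of freedom = 2 − 1 = 1; critical value at α = 0.05 is 3.841.
Since 0.284 < 3.841, we fail to reject the null hypothesis — the data are consistent with the 9:7 ratio.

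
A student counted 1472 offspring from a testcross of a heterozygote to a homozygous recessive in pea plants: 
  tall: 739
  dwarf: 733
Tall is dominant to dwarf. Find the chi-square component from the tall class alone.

A testcross of a heterozygote (Aa × aa) gives a 1:1 phenotypic ratio.
Under the 1:1 hypothesis (Σ ratio = 2, N = 1472):
  tall: 1472 × 1/2 = 736
  dwarf: 1472 × 1/2 = 736
Contribution of tall: (739 − 736)² / 736 = 0.0122

0.012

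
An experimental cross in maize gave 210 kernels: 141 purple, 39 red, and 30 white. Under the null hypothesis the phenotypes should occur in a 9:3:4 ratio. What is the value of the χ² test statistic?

14.076

Expected counts for N = 210 under a 9:3:4 ratio (total parts = 16):
  purple: 210 × 9/16 = 118.125
  red: 210 × 3/16 = 39.375
  white: 210 × 4/16 = 52.5
χ² = Σ (O − E)² / E
  purple: (141 − 118.125)² / 118.125 = 4.4298
  red: (39 − 39.375)² / 39.375 = 0.0036
  white: (30 − 52.5)² / 52.5 = 9.6429
χ² = 4.4298 + 0.0036 + 9.6429 = 14.0763 ≈ 14.076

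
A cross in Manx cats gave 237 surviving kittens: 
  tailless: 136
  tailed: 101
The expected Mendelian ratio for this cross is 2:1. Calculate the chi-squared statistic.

Total ratio parts = 3. Expected numbers out of 237:
  tailless: 237 × 2/3 = 158
  tailed: 237 × 1/3 = 79
χ² = Σ (O − E)² / E
  tailless: (136 − 158)² / 158 = 3.0633
  tailed: (101 − 79)² / 79 = 6.1266
χ² = 3.0633 + 6.1266 = 9.1899 ≈ 9.190

9.190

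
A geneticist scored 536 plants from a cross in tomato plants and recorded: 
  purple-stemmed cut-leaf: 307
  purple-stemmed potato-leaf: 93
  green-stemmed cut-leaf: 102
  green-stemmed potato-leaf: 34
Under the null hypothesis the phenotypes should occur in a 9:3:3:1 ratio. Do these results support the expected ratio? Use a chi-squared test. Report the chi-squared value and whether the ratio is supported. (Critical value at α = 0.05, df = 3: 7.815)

0.690; consistent

Under the 9:3:3:1 hypothesis (Σ ratio = 16, N = 536):
  purple-stemmed cut-leaf: 536 × 9/16 = 301.5
  purple-stemmed potato-leaf: 536 × 3/16 = 100.5
  green-stemmed cut-leaf: 536 × 3/16 = 100.5
  green-stemmed potato-leaf: 536 × 1/16 = 33.5
χ² = Σ (O − E)² / E
  purple-stemmed cut-leaf: (307 − 301.5)² / 301.5 = 0.1003
  purple-stemmed potato-leaf: (93 − 100.5)² / 100.5 = 0.5597
  green-stemmed cut-leaf: (102 − 100.5)² / 100.5 = 0.0224
  green-stemmed potato-leaf: (34 − 33.5)² / 33.5 = 0.0075
χ² = 0.1003 + 0.5597 + 0.0224 + 0.0075 = 0.6899 ≈ 0.690
Degrees of freedom = 4 − 1 = 3; critical value at α = 0.05 is 7.815.
Since 0.690 < 7.815, we fail to reject the null hypothesis — the data are consistent with the 9:3:3:1 ratio.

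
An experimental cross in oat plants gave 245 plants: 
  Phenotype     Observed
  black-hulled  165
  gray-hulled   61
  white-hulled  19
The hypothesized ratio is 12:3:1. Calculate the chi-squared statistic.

Total ratio parts = 16. Expected numbers out of 245:
  black-hulled: 245 × 12/16 = 183.75
  gray-hulled: 245 × 3/16 = 45.9375
  white-hulled: 245 × 1/16 = 15.3125
χ² = Σ (O − E)² / E
  black-hulled: (165 − 183.75)² / 183.75 = 1.9133
  gray-hulled: (61 − 45.9375)² / 45.9375 = 4.9389
  white-hulled: (19 − 15.3125)² / 15.3125 = 0.8880
χ² = 1.9133 + 4.9389 + 0.8880 = 7.7402 ≈ 7.740

7.740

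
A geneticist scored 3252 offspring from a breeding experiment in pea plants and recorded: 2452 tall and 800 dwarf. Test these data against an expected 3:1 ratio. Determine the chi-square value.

0.277

Under the 3:1 hypothesis (Σ ratio = 4, N = 3252):
  tall: 3252 × 3/4 = 2439
  dwarf: 3252 × 1/4 = 813
χ² = Σ (O − E)² / E
  tall: (2452 − 2439)² / 2439 = 0.0693
  dwarf: (800 − 813)² / 813 = 0.2079
χ² = 0.0693 + 0.2079 = 0.2772 ≈ 0.277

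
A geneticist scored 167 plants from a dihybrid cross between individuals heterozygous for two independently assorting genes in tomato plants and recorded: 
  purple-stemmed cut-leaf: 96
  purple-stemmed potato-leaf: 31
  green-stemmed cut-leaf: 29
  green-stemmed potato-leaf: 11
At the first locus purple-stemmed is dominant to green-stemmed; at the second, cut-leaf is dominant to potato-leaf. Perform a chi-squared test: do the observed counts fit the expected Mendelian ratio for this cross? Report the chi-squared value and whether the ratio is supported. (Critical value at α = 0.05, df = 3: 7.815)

0.250; consistent

A dihybrid F₂ with independent assortment and complete dominance at both loci gives a 9:3:3:1 phenotypic ratio.
Under the 9:3:3:1 hypothesis (Σ ratio = 16, N = 167):
  purple-stemmed cut-leaf: 167 × 9/16 = 93.9375
  purple-stemmed potato-leaf: 167 × 3/16 = 31.3125
  green-stemmed cut-leaf: 167 × 3/16 = 31.3125
  green-stemmed potato-leaf: 167 × 1/16 = 10.4375
χ² = Σ (O − E)² / E
  purple-stemmed cut-leaf: (96 − 93.9375)² / 93.9375 = 0.0453
  purple-stemmed potato-leaf: (31 − 31.3125)² / 31.3125 = 0.0031
  green-stemmed cut-leaf: (29 − 31.3125)² / 31.3125 = 0.1708
  green-stemmed potato-leaf: (11 − 10.4375)² / 10.4375 = 0.0303
χ² = 0.0453 + 0.0031 + 0.1708 + 0.0303 = 0.2495 ≈ 0.250
Degrees of freedom = 4 − 1 = 3; critical value at α = 0.05 is 7.815.
Since 0.250 < 7.815, we fail to reject the null hypothesis — the data are consistent with the 9:3:3:1 ratio.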